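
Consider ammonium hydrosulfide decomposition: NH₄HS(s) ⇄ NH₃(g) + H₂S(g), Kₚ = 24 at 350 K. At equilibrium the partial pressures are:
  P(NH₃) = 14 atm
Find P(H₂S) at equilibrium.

P(H₂S) = 1.7 atm

(NH₄HS is a pure solid — omitted from Kₚ.)
At equilibrium, Kₚ = P(NH₃)·P(H₂S) = 24.
(14)·(P(H₂S)) = 24
P(H₂S) = 1.71 = 1.7 atm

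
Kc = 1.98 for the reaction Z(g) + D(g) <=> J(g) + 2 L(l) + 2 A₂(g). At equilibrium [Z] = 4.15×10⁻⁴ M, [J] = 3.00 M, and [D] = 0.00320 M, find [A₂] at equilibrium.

(L is a pure liquid — omitted from Kc.)
At equilibrium, Kc = [J]·[A₂]² / ([Z]·[D]) = 1.98.
(3.00)·([A₂])² / ((4.15×10⁻⁴)·(0.00320)) = 1.98
[A₂]² = 8.76×10⁻⁷ ⇒ [A₂] = 9.36×10⁻⁴ M

[A₂] = 9.36×10⁻⁴ M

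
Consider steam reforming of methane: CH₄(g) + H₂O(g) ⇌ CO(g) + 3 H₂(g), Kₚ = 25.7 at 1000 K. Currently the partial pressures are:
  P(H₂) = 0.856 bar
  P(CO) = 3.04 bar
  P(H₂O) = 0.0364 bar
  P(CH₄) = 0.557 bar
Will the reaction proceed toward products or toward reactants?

Qₚ = P(CO)·P(H₂)³ / (P(CH₄)·P(H₂O)) = (3.04)·(0.856)³ / ((0.557)·(0.0364)) = 94.0
Qₚ = 94.0 > Kₚ = 25.7, so the reverse reaction proceeds.

toward reactants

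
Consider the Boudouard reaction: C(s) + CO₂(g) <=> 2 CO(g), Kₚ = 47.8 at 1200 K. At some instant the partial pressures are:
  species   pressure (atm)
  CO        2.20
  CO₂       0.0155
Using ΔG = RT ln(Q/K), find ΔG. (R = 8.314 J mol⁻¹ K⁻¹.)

ΔG = 18.7 kJ/mol

(C is a pure solid — omitted from Qₚ.)
Qₚ = P(CO)² / P(CO₂) = (2.20)² / (0.0155) = 312
ΔG = RT ln(Qₚ/Kₚ) = (8.314 J mol⁻¹ K⁻¹)(1200 K) × ln(312/47.8)
   = (9.977 kJ/mol)(1.876) = 18.7 kJ/mol
ΔG > 0, so the forward reaction is non-spontaneous (proceeds in reverse).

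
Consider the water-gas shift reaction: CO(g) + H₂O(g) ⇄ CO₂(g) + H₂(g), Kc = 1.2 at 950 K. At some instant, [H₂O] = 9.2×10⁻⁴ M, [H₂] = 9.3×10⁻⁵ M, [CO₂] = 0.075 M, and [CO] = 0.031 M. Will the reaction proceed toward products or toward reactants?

forward (toward products)

Qc = [CO₂]·[H₂] / ([CO]·[H₂O]) = (0.075)·(9.3×10⁻⁵) / ((0.031)·(9.2×10⁻⁴)) = 0.24
Qc = 0.24 < Kc = 1.2, so the forward reaction proceeds.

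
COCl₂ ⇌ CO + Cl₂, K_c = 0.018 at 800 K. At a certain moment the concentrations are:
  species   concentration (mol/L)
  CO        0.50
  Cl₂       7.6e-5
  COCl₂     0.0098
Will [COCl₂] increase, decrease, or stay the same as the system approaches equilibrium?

Q_c = [CO]·[Cl₂] / [COCl₂] = (0.50)·(7.6e-5) / (0.0098) = 0.0039
Q_c = 0.0039 < K_c = 0.018: net forward reaction.
COCl₂ is a reactant, so it decreases.

decrease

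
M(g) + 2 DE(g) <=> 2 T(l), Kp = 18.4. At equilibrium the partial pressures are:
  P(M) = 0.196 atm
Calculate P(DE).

(T is a pure liquid — omitted from Kp.)
At equilibrium, Kp = 1 / (P(M)·P(DE)²) = 18.4.
1 / ((0.196)·(P(DE))²) = 18.4
P(DE)² = 0.277 ⇒ P(DE) = 0.527 atm

P(DE) = 0.527 atm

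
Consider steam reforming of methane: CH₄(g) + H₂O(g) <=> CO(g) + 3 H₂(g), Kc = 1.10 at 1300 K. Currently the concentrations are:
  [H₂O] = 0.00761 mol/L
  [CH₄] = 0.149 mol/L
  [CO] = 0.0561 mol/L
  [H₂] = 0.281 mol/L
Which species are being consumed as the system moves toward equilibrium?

none (at equilibrium)

Qc = [CO]·[H₂]³ / ([CH₄]·[H₂O]) = (0.0561)·(0.281)³ / ((0.149)·(0.00761)) = 1.10
Qc = 1.10 = Kc; the system is at equilibrium.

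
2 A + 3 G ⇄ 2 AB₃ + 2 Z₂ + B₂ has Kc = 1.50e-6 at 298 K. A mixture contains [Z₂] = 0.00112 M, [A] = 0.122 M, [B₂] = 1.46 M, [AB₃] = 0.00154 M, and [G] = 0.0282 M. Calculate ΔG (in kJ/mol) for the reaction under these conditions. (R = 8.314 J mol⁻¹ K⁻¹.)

ΔG = 5.35 kJ/mol

Qc = [AB₃]²·[Z₂]²·[B₂] / ([A]²·[G]³) = (0.00154)²·(0.00112)²·(1.46) / ((0.122)²·(0.0282)³) = 1.30e-5
ΔG = RT ln(Qc/Kc) = (8.314 J mol⁻¹ K⁻¹)(298 K) × ln(1.30e-5/1.50e-6)
   = (2.478 kJ/mol)(2.159) = 5.35 kJ/mol
ΔG > 0, so the forward reaction is non-spontaneous (proceeds in reverse).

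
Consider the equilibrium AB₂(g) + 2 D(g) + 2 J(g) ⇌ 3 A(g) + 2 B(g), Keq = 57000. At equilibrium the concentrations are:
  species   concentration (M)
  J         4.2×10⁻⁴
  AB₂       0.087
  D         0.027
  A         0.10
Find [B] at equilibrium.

At equilibrium, Keq = [A]³·[B]² / ([AB₂]·[D]²·[J]²) = 57000.
(0.10)³·([B])² / ((0.087)·(0.027)²·(4.2×10⁻⁴)²) = 57000
[B]² = 6.38×10⁻⁴ ⇒ [B] = 0.025 M

[B] = 0.025 M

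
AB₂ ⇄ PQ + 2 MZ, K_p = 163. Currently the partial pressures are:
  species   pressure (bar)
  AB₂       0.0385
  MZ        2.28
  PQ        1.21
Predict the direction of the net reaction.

at equilibrium

Q_p = P(PQ)·P(MZ)² / P(AB₂) = (1.21)·(2.28)² / (0.0385) = 163
Q_p = 163 = K_p, so the system is already at equilibrium.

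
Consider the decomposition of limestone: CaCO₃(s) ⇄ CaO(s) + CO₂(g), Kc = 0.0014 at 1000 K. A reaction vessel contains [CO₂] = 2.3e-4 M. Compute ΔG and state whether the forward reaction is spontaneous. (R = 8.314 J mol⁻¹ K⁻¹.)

(CaCO₃, CaO are pure solids — omitted from Qc.)
Qc = [CO₂] = 2.30e-4
ΔG = RT ln(Qc/Kc) = (8.314 J mol⁻¹ K⁻¹)(1000 K) × ln(2.30e-4/0.0014)
   = (8.314 kJ/mol)(-1.806) = -15.0 kJ/mol
ΔG < 0, so the forward reaction is spontaneous (proceeds forward).

ΔG = -15.0 kJ/mol; the forward reaction is spontaneous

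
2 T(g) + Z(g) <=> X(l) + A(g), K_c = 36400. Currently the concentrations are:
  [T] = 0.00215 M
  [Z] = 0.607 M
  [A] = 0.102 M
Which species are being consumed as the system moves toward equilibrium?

none (at equilibrium)

(X is a pure liquid — omitted from Q_c.)
Q_c = [A] / ([T]²·[Z]) = (0.102) / ((0.00215)²·(0.607)) = 36400
Q_c = 36400 = K_c; the system is at equilibrium.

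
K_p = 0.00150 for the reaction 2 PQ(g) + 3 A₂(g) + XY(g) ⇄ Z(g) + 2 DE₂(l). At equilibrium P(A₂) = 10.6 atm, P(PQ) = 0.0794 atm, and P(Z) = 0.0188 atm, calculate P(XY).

P(XY) = 1.67 atm

(DE₂ is a pure liquid — omitted from K_p.)
At equilibrium, K_p = P(Z) / (P(PQ)²·P(A₂)³·P(XY)) = 0.00150.
(0.0188) / ((0.0794)²·(10.6)³·(P(XY))) = 0.00150
P(XY) = 1.67 atm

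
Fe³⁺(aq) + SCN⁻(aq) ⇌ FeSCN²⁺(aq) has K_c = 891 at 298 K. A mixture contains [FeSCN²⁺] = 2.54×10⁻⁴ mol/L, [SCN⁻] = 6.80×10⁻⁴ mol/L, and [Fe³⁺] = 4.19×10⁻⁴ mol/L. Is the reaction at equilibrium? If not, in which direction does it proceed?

at equilibrium

Q_c = [FeSCN²⁺] / ([Fe³⁺]·[SCN⁻]) = (2.54×10⁻⁴) / ((4.19×10⁻⁴)·(6.80×10⁻⁴)) = 891
Q_c = 891 = K_c, so the system is already at equilibrium.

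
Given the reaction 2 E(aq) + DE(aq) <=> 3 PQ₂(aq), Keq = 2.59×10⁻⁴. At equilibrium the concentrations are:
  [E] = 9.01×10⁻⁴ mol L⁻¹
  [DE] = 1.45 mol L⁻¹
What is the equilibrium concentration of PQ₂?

[PQ₂] = 6.73×10⁻⁴ mol L⁻¹

At equilibrium, Keq = [PQ₂]³ / ([E]²·[DE]) = 2.59×10⁻⁴.
([PQ₂])³ / ((9.01×10⁻⁴)²·(1.45)) = 2.59×10⁻⁴
[PQ₂]³ = 3.05×10⁻¹⁰ ⇒ [PQ₂] = 6.73×10⁻⁴ mol L⁻¹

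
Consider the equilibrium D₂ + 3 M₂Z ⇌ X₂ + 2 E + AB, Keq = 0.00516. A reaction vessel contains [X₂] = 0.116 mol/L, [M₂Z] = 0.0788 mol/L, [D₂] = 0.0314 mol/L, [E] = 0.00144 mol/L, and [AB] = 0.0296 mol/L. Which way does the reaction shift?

to the right

Q = [X₂]·[E]²·[AB] / ([D₂]·[M₂Z]³) = (0.116)·(0.00144)²·(0.0296) / ((0.0314)·(0.0788)³) = 4.63×10⁻⁴
Q = 4.63×10⁻⁴ < Keq = 0.00516, so the forward reaction proceeds.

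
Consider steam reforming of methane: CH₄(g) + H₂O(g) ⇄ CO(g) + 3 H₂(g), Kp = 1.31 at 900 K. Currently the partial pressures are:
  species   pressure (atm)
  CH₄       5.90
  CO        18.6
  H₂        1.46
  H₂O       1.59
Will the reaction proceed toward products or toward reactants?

Qp = P(CO)·P(H₂)³ / (P(CH₄)·P(H₂O)) = (18.6)·(1.46)³ / ((5.90)·(1.59)) = 6.17
Qp = 6.17 > Kp = 1.31, so the reverse reaction proceeds.

reverse (toward reactants)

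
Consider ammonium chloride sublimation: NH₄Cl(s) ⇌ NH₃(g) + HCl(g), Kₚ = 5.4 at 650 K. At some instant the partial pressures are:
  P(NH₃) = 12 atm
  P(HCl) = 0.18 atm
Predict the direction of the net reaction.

to the right

(NH₄Cl is a pure solid — omitted from Qₚ.)
Qₚ = P(NH₃)·P(HCl) = (12)·(0.18) = 2.2
Qₚ = 2.2 < Kₚ = 5.4, so the forward reaction proceeds.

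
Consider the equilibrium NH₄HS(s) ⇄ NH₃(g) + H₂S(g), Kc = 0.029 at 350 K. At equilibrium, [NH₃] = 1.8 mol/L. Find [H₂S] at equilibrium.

[H₂S] = 0.016 mol/L

(NH₄HS is a pure solid — omitted from Kc.)
At equilibrium, Kc = [NH₃]·[H₂S] = 0.029.
(1.8)·([H₂S]) = 0.029
[H₂S] = 0.0161 = 0.016 mol/L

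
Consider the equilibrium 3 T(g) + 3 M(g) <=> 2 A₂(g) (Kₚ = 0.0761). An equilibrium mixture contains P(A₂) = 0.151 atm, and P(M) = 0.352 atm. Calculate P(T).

P(T) = 1.90 atm

At equilibrium, Kₚ = P(A₂)² / (P(T)³·P(M)³) = 0.0761.
(0.151)² / ((P(T))³·(0.352)³) = 0.0761
P(T)³ = 6.87 ⇒ P(T) = 1.90 atm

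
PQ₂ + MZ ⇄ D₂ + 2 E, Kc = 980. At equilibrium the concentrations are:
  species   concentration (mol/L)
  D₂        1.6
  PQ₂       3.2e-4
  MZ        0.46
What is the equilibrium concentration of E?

At equilibrium, Kc = [D₂]·[E]² / ([PQ₂]·[MZ]) = 980.
(1.6)·([E])² / ((3.2e-4)·(0.46)) = 980
[E]² = 0.0902 ⇒ [E] = 0.30 mol/L

[E] = 0.30 mol/L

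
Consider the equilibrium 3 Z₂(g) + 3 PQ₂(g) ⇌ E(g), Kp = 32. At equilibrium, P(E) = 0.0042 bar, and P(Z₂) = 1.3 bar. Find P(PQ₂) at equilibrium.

P(PQ₂) = 0.039 bar

At equilibrium, Kp = P(E) / (P(Z₂)³·P(PQ₂)³) = 32.
(0.0042) / ((1.3)³·(P(PQ₂))³) = 32
P(PQ₂)³ = 5.97e-5 ⇒ P(PQ₂) = 0.039 bar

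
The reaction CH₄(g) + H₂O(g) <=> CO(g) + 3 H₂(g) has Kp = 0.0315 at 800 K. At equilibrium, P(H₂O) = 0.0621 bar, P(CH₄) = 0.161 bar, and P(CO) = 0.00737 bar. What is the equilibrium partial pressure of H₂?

At equilibrium, Kp = P(CO)·P(H₂)³ / (P(CH₄)·P(H₂O)) = 0.0315.
(0.00737)·(P(H₂))³ / ((0.161)·(0.0621)) = 0.0315
P(H₂)³ = 0.0427 ⇒ P(H₂) = 0.350 bar

P(H₂) = 0.350 bar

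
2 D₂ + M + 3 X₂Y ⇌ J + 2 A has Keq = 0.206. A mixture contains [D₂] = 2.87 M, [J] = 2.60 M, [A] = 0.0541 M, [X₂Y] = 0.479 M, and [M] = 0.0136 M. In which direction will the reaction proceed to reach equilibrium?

Q = [J]·[A]² / ([D₂]²·[M]·[X₂Y]³) = (2.60)·(0.0541)² / ((2.87)²·(0.0136)·(0.479)³) = 0.618
Q = 0.618 > Keq = 0.206, so the reverse reaction proceeds.

to the left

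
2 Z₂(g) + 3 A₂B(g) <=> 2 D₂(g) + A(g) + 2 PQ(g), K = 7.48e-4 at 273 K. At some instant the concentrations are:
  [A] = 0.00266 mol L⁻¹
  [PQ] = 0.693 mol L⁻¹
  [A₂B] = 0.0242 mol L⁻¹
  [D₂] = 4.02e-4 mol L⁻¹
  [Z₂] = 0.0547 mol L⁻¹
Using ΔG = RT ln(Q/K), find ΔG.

Q = [D₂]²·[A]·[PQ]² / ([Z₂]²·[A₂B]³) = (4.02e-4)²·(0.00266)·(0.693)² / ((0.0547)²·(0.0242)³) = 0.00487
ΔG = RT ln(Q/K) = (8.314 J mol⁻¹ K⁻¹)(273 K) × ln(0.00487/7.48e-4)
   = (2.270 kJ/mol)(1.873) = 4.25 kJ/mol
ΔG > 0, so the forward reaction is non-spontaneous (proceeds in reverse).

ΔG = 4.25 kJ/mol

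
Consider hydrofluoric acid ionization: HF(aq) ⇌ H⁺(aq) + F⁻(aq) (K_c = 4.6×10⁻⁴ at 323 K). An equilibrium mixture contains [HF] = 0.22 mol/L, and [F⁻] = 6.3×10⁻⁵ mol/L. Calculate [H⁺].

[H⁺] = 1.6 mol/L

At equilibrium, K_c = [H⁺]·[F⁻] / [HF] = 4.6×10⁻⁴.
([H⁺])·(6.3×10⁻⁵) / (0.22) = 4.6×10⁻⁴
[H⁺] = 1.61 = 1.6 mol/L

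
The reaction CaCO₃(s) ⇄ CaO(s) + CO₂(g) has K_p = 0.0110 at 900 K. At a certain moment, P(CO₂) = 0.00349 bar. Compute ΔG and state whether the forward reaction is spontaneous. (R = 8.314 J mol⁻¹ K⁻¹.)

ΔG = -8.59 kJ/mol; the forward reaction is spontaneous

(CaCO₃, CaO are pure solids — omitted from Q_p.)
Q_p = P(CO₂) = 0.00349
ΔG = RT ln(Q_p/K_p) = (8.314 J mol⁻¹ K⁻¹)(900 K) × ln(0.00349/0.0110)
   = (7.483 kJ/mol)(-1.148) = -8.59 kJ/mol
ΔG < 0, so the forward reaction is spontaneous (proceeds forward).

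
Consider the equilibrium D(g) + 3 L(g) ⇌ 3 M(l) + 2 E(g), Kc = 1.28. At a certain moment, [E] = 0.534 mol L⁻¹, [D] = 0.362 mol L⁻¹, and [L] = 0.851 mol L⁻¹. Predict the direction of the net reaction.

at equilibrium

(M is a pure liquid — omitted from Qc.)
Qc = [E]² / ([D]·[L]³) = (0.534)² / ((0.362)·(0.851)³) = 1.28
Qc = 1.28 = Kc, so the system is already at equilibrium.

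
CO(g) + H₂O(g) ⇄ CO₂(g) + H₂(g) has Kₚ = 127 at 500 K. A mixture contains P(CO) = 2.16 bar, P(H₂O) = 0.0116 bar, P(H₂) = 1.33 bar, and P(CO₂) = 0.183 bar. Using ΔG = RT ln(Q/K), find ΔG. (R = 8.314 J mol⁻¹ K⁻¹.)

ΔG = -10.7 kJ/mol

Qₚ = P(CO₂)·P(H₂) / (P(CO)·P(H₂O)) = (0.183)·(1.33) / ((2.16)·(0.0116)) = 9.71
ΔG = RT ln(Qₚ/Kₚ) = (8.314 J mol⁻¹ K⁻¹)(500 K) × ln(9.71/127)
   = (4.157 kJ/mol)(-2.571) = -10.7 kJ/mol
ΔG < 0, so the forward reaction is spontaneous (proceeds forward).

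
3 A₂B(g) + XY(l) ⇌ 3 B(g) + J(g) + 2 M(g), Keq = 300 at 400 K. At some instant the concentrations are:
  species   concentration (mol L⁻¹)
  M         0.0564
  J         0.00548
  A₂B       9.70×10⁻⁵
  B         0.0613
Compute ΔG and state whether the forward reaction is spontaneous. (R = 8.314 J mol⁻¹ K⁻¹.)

ΔG = 8.93 kJ/mol; the forward reaction is non-spontaneous

(XY is a pure liquid — omitted from Q.)
Q = [B]³·[J]·[M]² / [A₂B]³ = (0.0613)³·(0.00548)·(0.0564)² / (9.70×10⁻⁵)³ = 4400
ΔG = RT ln(Q/Keq) = (8.314 J mol⁻¹ K⁻¹)(400 K) × ln(4400/300)
   = (3.326 kJ/mol)(2.686) = 8.93 kJ/mol
ΔG > 0, so the forward reaction is non-spontaneous (proceeds in reverse).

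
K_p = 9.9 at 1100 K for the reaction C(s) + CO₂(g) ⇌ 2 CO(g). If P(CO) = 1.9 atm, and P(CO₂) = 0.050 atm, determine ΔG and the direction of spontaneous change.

ΔG = 18.2 kJ/mol; the forward reaction is non-spontaneous

(C is a pure solid — omitted from Q_p.)
Q_p = P(CO)² / P(CO₂) = (1.9)² / (0.050) = 72.2
ΔG = RT ln(Q_p/K_p) = (8.314 J mol⁻¹ K⁻¹)(1100 K) × ln(72.2/9.9)
   = (9.145 kJ/mol)(1.987) = 18.2 kJ/mol
ΔG > 0, so the forward reaction is non-spontaneous (proceeds in reverse).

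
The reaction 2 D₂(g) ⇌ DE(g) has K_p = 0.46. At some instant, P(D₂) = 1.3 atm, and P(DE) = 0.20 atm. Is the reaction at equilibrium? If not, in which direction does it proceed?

Q_p = P(DE) / P(D₂)² = (0.20) / (1.3)² = 0.12
Q_p = 0.12 < K_p = 0.46, so the forward reaction proceeds.

to the right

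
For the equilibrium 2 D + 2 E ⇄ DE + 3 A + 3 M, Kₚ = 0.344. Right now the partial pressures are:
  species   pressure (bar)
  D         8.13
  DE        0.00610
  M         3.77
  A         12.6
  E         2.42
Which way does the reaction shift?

Qₚ = P(DE)·P(A)³·P(M)³ / (P(D)²·P(E)²) = (0.00610)·(12.6)³·(3.77)³ / ((8.13)²·(2.42)²) = 1.69
Qₚ = 1.69 > Kₚ = 0.344, so the reverse reaction proceeds.

reverse (toward reactants)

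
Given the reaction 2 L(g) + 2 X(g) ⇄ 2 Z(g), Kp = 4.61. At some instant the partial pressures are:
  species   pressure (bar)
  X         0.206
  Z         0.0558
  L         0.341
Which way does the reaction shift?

Qp = P(Z)² / (P(L)²·P(X)²) = (0.0558)² / ((0.341)²·(0.206)²) = 0.631
Qp = 0.631 < Kp = 4.61, so the forward reaction proceeds.

forward (toward products)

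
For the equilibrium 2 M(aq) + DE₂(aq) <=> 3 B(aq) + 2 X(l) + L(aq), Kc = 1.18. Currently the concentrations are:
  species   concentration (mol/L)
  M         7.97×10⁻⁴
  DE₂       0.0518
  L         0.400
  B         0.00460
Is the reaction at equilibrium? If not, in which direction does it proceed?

(X is a pure liquid — omitted from Qc.)
Qc = [B]³·[L] / ([M]²·[DE₂]) = (0.00460)³·(0.400) / ((7.97×10⁻⁴)²·(0.0518)) = 1.18
Qc = 1.18 = Kc, so the system is already at equilibrium.

no net change (already at equilibrium)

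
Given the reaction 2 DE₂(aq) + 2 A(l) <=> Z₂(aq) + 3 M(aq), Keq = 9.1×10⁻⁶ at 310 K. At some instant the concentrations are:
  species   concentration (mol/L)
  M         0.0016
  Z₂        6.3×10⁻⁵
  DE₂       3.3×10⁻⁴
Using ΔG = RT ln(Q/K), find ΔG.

(A is a pure liquid — omitted from Q.)
Q = [Z₂]·[M]³ / [DE₂]² = (6.3×10⁻⁵)·(0.0016)³ / (3.3×10⁻⁴)² = 2.37×10⁻⁶
ΔG = RT ln(Q/Keq) = (8.314 J mol⁻¹ K⁻¹)(310 K) × ln(2.37×10⁻⁶/9.1×10⁻⁶)
   = (2.577 kJ/mol)(-1.345) = -3.47 kJ/mol
ΔG < 0, so the forward reaction is spontaneous (proceeds forward).

ΔG = -3.47 kJ/mol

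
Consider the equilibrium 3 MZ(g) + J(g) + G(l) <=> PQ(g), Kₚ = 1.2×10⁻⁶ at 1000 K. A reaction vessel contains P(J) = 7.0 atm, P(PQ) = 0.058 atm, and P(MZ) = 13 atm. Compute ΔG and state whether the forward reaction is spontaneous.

(G is a pure liquid — omitted from Qₚ.)
Qₚ = P(PQ) / (P(MZ)³·P(J)) = (0.058) / ((13)³·(7.0)) = 3.77×10⁻⁶
ΔG = RT ln(Qₚ/Kₚ) = (8.314 J mol⁻¹ K⁻¹)(1000 K) × ln(3.77×10⁻⁶/1.2×10⁻⁶)
   = (8.314 kJ/mol)(1.145) = 9.52 kJ/mol
ΔG > 0, so the forward reaction is non-spontaneous (proceeds in reverse).

ΔG = 9.52 kJ/mol; the forward reaction is non-spontaneous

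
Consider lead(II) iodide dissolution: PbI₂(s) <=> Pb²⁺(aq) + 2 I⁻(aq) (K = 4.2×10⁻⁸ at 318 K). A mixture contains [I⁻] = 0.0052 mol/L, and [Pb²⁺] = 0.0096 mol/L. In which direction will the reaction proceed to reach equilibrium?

(PbI₂ is a pure solid — omitted from Q.)
Q = [Pb²⁺]·[I⁻]² = (0.0096)·(0.0052)² = 2.6×10⁻⁷
Q = 2.6×10⁻⁷ > K = 4.2×10⁻⁸, so the reverse reaction proceeds.

reverse (toward reactants)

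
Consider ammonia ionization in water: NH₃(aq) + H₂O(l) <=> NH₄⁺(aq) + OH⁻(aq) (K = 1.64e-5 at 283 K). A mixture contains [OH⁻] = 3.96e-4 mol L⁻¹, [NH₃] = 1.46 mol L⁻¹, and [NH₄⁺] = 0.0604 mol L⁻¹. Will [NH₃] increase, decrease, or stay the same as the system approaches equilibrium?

(H₂O is a pure liquid — omitted from Q.)
Q = [NH₄⁺]·[OH⁻] / [NH₃] = (0.0604)·(3.96e-4) / (1.46) = 1.64e-5
Q = 1.64e-5 = K; the system is at equilibrium.

stay the same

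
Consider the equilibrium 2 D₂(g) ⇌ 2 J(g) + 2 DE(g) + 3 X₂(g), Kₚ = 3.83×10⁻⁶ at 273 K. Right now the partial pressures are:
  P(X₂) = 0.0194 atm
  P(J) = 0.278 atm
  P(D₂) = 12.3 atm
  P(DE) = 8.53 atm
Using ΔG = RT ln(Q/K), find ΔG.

Qₚ = P(J)²·P(DE)²·P(X₂)³ / P(D₂)² = (0.278)²·(8.53)²·(0.0194)³ / (12.3)² = 2.71×10⁻⁷
ΔG = RT ln(Qₚ/Kₚ) = (8.314 J mol⁻¹ K⁻¹)(273 K) × ln(2.71×10⁻⁷/3.83×10⁻⁶)
   = (2.270 kJ/mol)(-2.649) = -6.01 kJ/mol
ΔG < 0, so the forward reaction is spontaneous (proceeds forward).

ΔG = -6.01 kJ/mol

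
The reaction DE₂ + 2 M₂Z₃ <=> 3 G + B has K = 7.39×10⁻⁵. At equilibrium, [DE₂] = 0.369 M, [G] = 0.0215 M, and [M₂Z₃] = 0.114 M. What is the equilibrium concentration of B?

At equilibrium, K = [G]³·[B] / ([DE₂]·[M₂Z₃]²) = 7.39×10⁻⁵.
(0.0215)³·([B]) / ((0.369)·(0.114)²) = 7.39×10⁻⁵
[B] = 0.0357 M

[B] = 0.0357 M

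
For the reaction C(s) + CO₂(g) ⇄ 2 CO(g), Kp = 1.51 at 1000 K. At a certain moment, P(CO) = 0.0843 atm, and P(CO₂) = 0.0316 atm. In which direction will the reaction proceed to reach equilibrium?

(C is a pure solid — omitted from Qp.)
Qp = P(CO)² / P(CO₂) = (0.0843)² / (0.0316) = 0.225
Qp = 0.225 < Kp = 1.51, so the forward reaction proceeds.

to the right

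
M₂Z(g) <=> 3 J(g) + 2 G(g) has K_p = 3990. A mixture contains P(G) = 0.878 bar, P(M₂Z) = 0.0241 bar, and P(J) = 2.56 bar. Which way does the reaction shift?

in the forward direction

Q_p = P(J)³·P(G)² / P(M₂Z) = (2.56)³·(0.878)² / (0.0241) = 537
Q_p = 537 < K_p = 3990, so the forward reaction proceeds.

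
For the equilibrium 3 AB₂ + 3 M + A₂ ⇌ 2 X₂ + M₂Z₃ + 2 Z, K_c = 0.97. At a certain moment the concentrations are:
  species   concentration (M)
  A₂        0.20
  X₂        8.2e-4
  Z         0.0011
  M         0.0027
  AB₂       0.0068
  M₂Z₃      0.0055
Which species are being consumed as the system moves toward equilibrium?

Q_c = [X₂]²·[M₂Z₃]·[Z]² / ([AB₂]³·[M]³·[A₂]) = (8.2e-4)²·(0.0055)·(0.0011)² / ((0.0068)³·(0.0027)³·(0.20)) = 3.6
Q_c = 3.6 > K_c = 0.97: net reverse reaction.

X₂, M₂Z₃, Z (products)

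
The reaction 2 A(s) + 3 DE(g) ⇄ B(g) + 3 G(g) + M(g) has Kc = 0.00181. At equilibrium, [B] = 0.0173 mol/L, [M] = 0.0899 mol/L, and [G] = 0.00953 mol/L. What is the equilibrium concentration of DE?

[DE] = 0.00906 mol/L

(A is a pure solid — omitted from Kc.)
At equilibrium, Kc = [B]·[G]³·[M] / [DE]³ = 0.00181.
(0.0173)·(0.00953)³·(0.0899) / ([DE])³ = 0.00181
[DE]³ = 7.44×10⁻⁷ ⇒ [DE] = 0.00906 mol/L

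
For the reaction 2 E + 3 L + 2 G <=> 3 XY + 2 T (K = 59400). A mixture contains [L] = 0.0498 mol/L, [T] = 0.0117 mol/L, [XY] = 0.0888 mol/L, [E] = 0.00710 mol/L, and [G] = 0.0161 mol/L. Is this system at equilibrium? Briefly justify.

yes, at equilibrium

Q = [XY]³·[T]² / ([E]²·[L]³·[G]²) = (0.0888)³·(0.0117)² / ((0.00710)²·(0.0498)³·(0.0161)²) = 59400
Q = 59400 = K; the system is at equilibrium.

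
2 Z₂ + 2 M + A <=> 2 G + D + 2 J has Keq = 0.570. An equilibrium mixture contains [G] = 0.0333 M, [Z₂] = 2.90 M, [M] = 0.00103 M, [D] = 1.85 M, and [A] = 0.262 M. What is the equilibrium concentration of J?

[J] = 0.0255 M

At equilibrium, Keq = [G]²·[D]·[J]² / ([Z₂]²·[M]²·[A]) = 0.570.
(0.0333)²·(1.85)·([J])² / ((2.90)²·(0.00103)²·(0.262)) = 0.570
[J]² = 6.50×10⁻⁴ ⇒ [J] = 0.0255 M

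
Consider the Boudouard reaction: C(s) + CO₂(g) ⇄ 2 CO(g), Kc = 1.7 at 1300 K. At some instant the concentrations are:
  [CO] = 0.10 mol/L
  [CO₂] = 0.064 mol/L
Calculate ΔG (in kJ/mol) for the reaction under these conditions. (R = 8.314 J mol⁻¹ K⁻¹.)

ΔG = -25.8 kJ/mol

(C is a pure solid — omitted from Qc.)
Qc = [CO]² / [CO₂] = (0.10)² / (0.064) = 0.156
ΔG = RT ln(Qc/Kc) = (8.314 J mol⁻¹ K⁻¹)(1300 K) × ln(0.156/1.7)
   = (10.81 kJ/mol)(-2.389) = -25.8 kJ/mol
ΔG < 0, so the forward reaction is spontaneous (proceeds forward).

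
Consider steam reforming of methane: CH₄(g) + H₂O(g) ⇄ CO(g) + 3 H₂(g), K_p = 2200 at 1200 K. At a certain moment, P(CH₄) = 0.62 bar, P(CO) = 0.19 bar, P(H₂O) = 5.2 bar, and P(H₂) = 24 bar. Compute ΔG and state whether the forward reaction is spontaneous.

ΔG = -9.91 kJ/mol; the forward reaction is spontaneous

Q_p = P(CO)·P(H₂)³ / (P(CH₄)·P(H₂O)) = (0.19)·(24)³ / ((0.62)·(5.2)) = 815
ΔG = RT ln(Q_p/K_p) = (8.314 J mol⁻¹ K⁻¹)(1200 K) × ln(815/2200)
   = (9.977 kJ/mol)(-0.9930) = -9.91 kJ/mol
ΔG < 0, so the forward reaction is spontaneous (proceeds forward).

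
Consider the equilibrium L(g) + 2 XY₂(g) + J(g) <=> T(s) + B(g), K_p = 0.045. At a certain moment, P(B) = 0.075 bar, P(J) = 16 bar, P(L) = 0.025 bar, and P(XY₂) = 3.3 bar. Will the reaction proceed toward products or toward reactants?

forward (toward products)

(T is a pure solid — omitted from Q_p.)
Q_p = P(B) / (P(L)·P(XY₂)²·P(J)) = (0.075) / ((0.025)·(3.3)²·(16)) = 0.017
Q_p = 0.017 < K_p = 0.045, so the forward reaction proceeds.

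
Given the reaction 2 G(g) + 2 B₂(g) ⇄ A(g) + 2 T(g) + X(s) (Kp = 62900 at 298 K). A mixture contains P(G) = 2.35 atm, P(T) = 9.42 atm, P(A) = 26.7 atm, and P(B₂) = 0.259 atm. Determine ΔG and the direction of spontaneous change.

ΔG = -5.66 kJ/mol; the forward reaction is spontaneous

(X is a pure solid — omitted from Qp.)
Qp = P(A)·P(T)² / (P(G)²·P(B₂)²) = (26.7)·(9.42)² / ((2.35)²·(0.259)²) = 6400
ΔG = RT ln(Qp/Kp) = (8.314 J mol⁻¹ K⁻¹)(298 K) × ln(6400/62900)
   = (2.478 kJ/mol)(-2.285) = -5.66 kJ/mol
ΔG < 0, so the forward reaction is spontaneous (proceeds forward).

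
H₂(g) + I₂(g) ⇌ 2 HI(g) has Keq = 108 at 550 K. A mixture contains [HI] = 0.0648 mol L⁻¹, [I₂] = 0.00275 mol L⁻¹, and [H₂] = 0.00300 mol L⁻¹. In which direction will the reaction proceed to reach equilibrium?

toward reactants

Q = [HI]² / ([H₂]·[I₂]) = (0.0648)² / ((0.00300)·(0.00275)) = 509
Q = 509 > Keq = 108, so the reverse reaction proceeds.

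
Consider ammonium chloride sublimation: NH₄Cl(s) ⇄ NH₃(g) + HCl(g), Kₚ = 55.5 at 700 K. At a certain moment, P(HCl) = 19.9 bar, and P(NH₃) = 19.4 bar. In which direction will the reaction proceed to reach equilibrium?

to the left

(NH₄Cl is a pure solid — omitted from Qₚ.)
Qₚ = P(NH₃)·P(HCl) = (19.4)·(19.9) = 386
Qₚ = 386 > Kₚ = 55.5, so the reverse reaction proceeds.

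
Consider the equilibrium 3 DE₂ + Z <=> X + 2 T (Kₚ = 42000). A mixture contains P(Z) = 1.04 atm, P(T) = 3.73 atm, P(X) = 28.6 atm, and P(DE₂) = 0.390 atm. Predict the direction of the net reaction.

Qₚ = P(X)·P(T)² / (P(DE₂)³·P(Z)) = (28.6)·(3.73)² / ((0.390)³·(1.04)) = 6450
Qₚ = 6450 < Kₚ = 42000, so the forward reaction proceeds.

to the right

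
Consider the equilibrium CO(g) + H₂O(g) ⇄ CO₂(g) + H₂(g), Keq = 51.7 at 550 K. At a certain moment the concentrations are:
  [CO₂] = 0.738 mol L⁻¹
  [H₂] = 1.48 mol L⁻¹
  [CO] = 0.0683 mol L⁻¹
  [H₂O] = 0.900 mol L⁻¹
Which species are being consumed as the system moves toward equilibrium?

Q = [CO₂]·[H₂] / ([CO]·[H₂O]) = (0.738)·(1.48) / ((0.0683)·(0.900)) = 17.8
Q = 17.8 < Keq = 51.7: net forward reaction.

CO, H₂O (reactants)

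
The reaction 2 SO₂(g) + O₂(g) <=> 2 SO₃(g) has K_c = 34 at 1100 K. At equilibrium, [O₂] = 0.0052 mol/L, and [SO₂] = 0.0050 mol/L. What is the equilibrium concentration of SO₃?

At equilibrium, K_c = [SO₃]² / ([SO₂]²·[O₂]) = 34.
([SO₃])² / ((0.0050)²·(0.0052)) = 34
[SO₃]² = 4.42×10⁻⁶ ⇒ [SO₃] = 0.0021 mol/L

[SO₃] = 0.0021 mol/L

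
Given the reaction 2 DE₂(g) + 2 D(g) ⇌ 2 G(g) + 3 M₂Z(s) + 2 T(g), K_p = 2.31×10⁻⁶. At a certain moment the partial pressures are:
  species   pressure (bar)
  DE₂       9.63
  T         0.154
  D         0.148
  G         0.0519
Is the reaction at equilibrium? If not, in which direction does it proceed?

toward reactants

(M₂Z is a pure solid — omitted from Q_p.)
Q_p = P(G)²·P(T)² / (P(DE₂)²·P(D)²) = (0.0519)²·(0.154)² / ((9.63)²·(0.148)²) = 3.14×10⁻⁵
Q_p = 3.14×10⁻⁵ > K_p = 2.31×10⁻⁶, so the reverse reaction proceeds.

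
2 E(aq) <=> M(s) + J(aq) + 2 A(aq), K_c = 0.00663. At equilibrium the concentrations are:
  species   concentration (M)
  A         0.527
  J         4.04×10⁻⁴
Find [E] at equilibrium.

[E] = 0.130 M

(M is a pure solid — omitted from K_c.)
At equilibrium, K_c = [J]·[A]² / [E]² = 0.00663.
(4.04×10⁻⁴)·(0.527)² / ([E])² = 0.00663
[E]² = 0.0169 ⇒ [E] = 0.130 M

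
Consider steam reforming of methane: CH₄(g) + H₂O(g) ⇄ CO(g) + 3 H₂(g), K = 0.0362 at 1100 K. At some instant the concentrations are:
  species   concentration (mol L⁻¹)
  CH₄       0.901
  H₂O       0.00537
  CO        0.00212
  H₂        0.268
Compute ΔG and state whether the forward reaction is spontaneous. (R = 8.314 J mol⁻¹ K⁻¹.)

ΔG = -13.3 kJ/mol; the forward reaction is spontaneous

Q = [CO]·[H₂]³ / ([CH₄]·[H₂O]) = (0.00212)·(0.268)³ / ((0.901)·(0.00537)) = 0.00843
ΔG = RT ln(Q/K) = (8.314 J mol⁻¹ K⁻¹)(1100 K) × ln(0.00843/0.0362)
   = (9.145 kJ/mol)(-1.457) = -13.3 kJ/mol
ΔG < 0, so the forward reaction is spontaneous (proceeds forward).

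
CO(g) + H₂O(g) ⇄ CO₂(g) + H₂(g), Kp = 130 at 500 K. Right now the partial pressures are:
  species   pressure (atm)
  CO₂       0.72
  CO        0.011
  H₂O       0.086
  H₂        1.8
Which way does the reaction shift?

Qp = P(CO₂)·P(H₂) / (P(CO)·P(H₂O)) = (0.72)·(1.8) / ((0.011)·(0.086)) = 1400
Qp = 1400 > Kp = 130, so the reverse reaction proceeds.

reverse (toward reactants)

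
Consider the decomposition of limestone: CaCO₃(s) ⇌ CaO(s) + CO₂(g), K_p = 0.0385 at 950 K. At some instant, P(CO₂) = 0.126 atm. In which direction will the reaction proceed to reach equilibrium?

reverse (toward reactants)

(CaCO₃, CaO are pure solids — omitted from Q_p.)
Q_p = P(CO₂) = 0.126
Q_p = 0.126 > K_p = 0.0385, so the reverse reaction proceeds.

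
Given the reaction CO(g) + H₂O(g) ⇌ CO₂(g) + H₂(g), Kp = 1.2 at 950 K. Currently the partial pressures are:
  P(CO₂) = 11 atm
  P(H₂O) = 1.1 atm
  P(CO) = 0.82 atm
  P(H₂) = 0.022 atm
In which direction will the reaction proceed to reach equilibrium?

Qp = P(CO₂)·P(H₂) / (P(CO)·P(H₂O)) = (11)·(0.022) / ((0.82)·(1.1)) = 0.27
Qp = 0.27 < Kp = 1.2, so the forward reaction proceeds.

forward (toward products)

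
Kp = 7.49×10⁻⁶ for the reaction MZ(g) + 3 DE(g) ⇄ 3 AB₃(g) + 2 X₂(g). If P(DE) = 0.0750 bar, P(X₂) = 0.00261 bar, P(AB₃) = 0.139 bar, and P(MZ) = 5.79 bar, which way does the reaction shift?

Qp = P(AB₃)³·P(X₂)² / (P(MZ)·P(DE)³) = (0.139)³·(0.00261)² / ((5.79)·(0.0750)³) = 7.49×10⁻⁶
Qp = 7.49×10⁻⁶ = Kp, so the system is already at equilibrium.

no net change (already at equilibrium)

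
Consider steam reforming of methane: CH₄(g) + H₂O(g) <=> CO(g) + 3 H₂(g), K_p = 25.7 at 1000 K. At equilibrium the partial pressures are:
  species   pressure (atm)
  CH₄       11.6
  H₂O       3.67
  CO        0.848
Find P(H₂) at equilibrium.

At equilibrium, K_p = P(CO)·P(H₂)³ / (P(CH₄)·P(H₂O)) = 25.7.
(0.848)·(P(H₂))³ / ((11.6)·(3.67)) = 25.7
P(H₂)³ = 1290 ⇒ P(H₂) = 10.9 atm

P(H₂) = 10.9 atm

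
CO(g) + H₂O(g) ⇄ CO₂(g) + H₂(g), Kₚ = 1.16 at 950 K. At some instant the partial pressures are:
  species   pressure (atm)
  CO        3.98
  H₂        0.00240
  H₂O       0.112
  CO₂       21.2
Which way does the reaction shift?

Qₚ = P(CO₂)·P(H₂) / (P(CO)·P(H₂O)) = (21.2)·(0.00240) / ((3.98)·(0.112)) = 0.114
Qₚ = 0.114 < Kₚ = 1.16, so the forward reaction proceeds.

toward products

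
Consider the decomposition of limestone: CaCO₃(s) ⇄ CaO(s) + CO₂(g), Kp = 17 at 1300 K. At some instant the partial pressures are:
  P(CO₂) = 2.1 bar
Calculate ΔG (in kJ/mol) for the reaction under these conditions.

ΔG = -22.6 kJ/mol

(CaCO₃, CaO are pure solids — omitted from Qp.)
Qp = P(CO₂) = 2.10
ΔG = RT ln(Qp/Kp) = (8.314 J mol⁻¹ K⁻¹)(1300 K) × ln(2.10/17)
   = (10.81 kJ/mol)(-2.091) = -22.6 kJ/mol
ΔG < 0, so the forward reaction is spontaneous (proceeds forward).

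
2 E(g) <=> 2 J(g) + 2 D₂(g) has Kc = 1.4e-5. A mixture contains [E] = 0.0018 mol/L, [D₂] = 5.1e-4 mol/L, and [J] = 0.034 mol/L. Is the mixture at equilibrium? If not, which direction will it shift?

Qc = [J]²·[D₂]² / [E]² = (0.034)²·(5.1e-4)² / (0.0018)² = 9.3e-5
Qc = 9.3e-5 > Kc = 1.4e-5: net reverse reaction.

no; Q > K, reaction proceeds in reverse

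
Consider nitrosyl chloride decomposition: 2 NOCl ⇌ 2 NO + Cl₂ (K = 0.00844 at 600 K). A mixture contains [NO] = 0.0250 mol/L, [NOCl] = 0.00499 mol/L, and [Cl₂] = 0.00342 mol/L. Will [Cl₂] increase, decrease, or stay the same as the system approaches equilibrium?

Q = [NO]²·[Cl₂] / [NOCl]² = (0.0250)²·(0.00342) / (0.00499)² = 0.0858
Q = 0.0858 > K = 0.00844: net reverse reaction.
Cl₂ is a product, so it decreases.

decrease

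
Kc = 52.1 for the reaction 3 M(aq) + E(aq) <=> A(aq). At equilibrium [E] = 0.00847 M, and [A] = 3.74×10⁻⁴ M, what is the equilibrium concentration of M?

[M] = 0.0946 M

At equilibrium, Kc = [A] / ([M]³·[E]) = 52.1.
(3.74×10⁻⁴) / (([M])³·(0.00847)) = 52.1
[M]³ = 8.48×10⁻⁴ ⇒ [M] = 0.0946 M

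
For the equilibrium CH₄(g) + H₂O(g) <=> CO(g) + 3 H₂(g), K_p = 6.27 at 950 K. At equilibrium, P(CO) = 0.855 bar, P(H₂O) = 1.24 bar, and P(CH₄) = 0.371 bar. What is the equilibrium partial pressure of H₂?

P(H₂) = 1.50 bar

At equilibrium, K_p = P(CO)·P(H₂)³ / (P(CH₄)·P(H₂O)) = 6.27.
(0.855)·(P(H₂))³ / ((0.371)·(1.24)) = 6.27
P(H₂)³ = 3.37 ⇒ P(H₂) = 1.50 bar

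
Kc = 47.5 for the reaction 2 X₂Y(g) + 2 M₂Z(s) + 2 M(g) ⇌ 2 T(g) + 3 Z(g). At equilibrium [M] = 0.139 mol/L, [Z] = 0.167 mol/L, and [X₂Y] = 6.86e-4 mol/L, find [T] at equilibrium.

[T] = 0.00963 mol/L

(M₂Z is a pure solid — omitted from Kc.)
At equilibrium, Kc = [T]²·[Z]³ / ([X₂Y]²·[M]²) = 47.5.
([T])²·(0.167)³ / ((6.86e-4)²·(0.139)²) = 47.5
[T]² = 9.27e-5 ⇒ [T] = 0.00963 mol/L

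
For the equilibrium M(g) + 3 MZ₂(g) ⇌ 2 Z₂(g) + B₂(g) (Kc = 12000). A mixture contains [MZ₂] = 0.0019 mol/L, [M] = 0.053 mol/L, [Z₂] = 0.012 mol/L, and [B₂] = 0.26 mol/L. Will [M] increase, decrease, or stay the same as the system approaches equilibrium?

Qc = [Z₂]²·[B₂] / ([M]·[MZ₂]³) = (0.012)²·(0.26) / ((0.053)·(0.0019)³) = 1.0e5
Qc = 1.0e5 > Kc = 12000: net reverse reaction.
M is a reactant, so it increases.

increase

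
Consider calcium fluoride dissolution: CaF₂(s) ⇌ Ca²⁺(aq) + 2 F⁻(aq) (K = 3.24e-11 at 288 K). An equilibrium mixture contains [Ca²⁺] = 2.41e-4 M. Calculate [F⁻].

[F⁻] = 3.67e-4 M

(CaF₂ is a pure solid — omitted from K.)
At equilibrium, K = [Ca²⁺]·[F⁻]² = 3.24e-11.
(2.41e-4)·([F⁻])² = 3.24e-11
[F⁻]² = 1.34e-7 ⇒ [F⁻] = 3.67e-4 M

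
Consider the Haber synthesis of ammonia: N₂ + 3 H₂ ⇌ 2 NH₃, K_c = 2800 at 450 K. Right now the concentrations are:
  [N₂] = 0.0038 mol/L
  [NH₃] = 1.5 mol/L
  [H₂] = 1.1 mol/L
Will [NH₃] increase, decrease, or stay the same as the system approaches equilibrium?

Q_c = [NH₃]² / ([N₂]·[H₂]³) = (1.5)² / ((0.0038)·(1.1)³) = 440
Q_c = 440 < K_c = 2800: net forward reaction.
NH₃ is a product, so it increases.

increase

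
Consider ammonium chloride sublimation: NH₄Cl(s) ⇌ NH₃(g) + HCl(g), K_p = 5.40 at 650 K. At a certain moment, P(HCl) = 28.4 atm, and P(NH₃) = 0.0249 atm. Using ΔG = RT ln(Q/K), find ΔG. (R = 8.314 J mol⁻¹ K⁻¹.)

ΔG = -11.0 kJ/mol

(NH₄Cl is a pure solid — omitted from Q_p.)
Q_p = P(NH₃)·P(HCl) = (0.0249)·(28.4) = 0.707
ΔG = RT ln(Q_p/K_p) = (8.314 J mol⁻¹ K⁻¹)(650 K) × ln(0.707/5.40)
   = (5.404 kJ/mol)(-2.033) = -11.0 kJ/mol
ΔG < 0, so the forward reaction is spontaneous (proceeds forward).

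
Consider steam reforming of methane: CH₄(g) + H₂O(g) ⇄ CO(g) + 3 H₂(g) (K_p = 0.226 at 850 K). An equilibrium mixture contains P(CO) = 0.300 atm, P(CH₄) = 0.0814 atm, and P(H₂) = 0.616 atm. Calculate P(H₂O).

P(H₂O) = 3.81 atm

At equilibrium, K_p = P(CO)·P(H₂)³ / (P(CH₄)·P(H₂O)) = 0.226.
(0.300)·(0.616)³ / ((0.0814)·(P(H₂O))) = 0.226
P(H₂O) = 3.81 atm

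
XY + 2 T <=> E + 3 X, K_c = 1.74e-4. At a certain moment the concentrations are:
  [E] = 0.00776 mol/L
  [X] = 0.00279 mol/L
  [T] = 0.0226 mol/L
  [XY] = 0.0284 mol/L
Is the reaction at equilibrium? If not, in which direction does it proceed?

Q_c = [E]·[X]³ / ([XY]·[T]²) = (0.00776)·(0.00279)³ / ((0.0284)·(0.0226)²) = 1.16e-5
Q_c = 1.16e-5 < K_c = 1.74e-4, so the forward reaction proceeds.

toward products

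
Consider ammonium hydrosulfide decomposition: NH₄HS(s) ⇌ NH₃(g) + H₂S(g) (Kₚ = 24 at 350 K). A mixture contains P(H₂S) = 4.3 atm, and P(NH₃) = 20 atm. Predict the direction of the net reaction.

(NH₄HS is a pure solid — omitted from Qₚ.)
Qₚ = P(NH₃)·P(H₂S) = (20)·(4.3) = 86
Qₚ = 86 > Kₚ = 24, so the reverse reaction proceeds.

to the left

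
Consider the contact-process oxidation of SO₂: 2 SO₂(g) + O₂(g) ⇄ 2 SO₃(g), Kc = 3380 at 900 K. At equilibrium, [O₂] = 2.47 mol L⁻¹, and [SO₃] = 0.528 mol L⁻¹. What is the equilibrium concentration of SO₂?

At equilibrium, Kc = [SO₃]² / ([SO₂]²·[O₂]) = 3380.
(0.528)² / (([SO₂])²·(2.47)) = 3380
[SO₂]² = 3.34e-5 ⇒ [SO₂] = 0.00578 mol L⁻¹

[SO₂] = 0.00578 mol L⁻¹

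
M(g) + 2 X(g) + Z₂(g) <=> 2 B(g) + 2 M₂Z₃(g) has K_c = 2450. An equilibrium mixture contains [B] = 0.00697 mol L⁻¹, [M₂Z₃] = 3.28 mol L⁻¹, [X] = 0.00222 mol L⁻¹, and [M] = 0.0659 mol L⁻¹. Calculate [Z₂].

[Z₂] = 0.657 mol L⁻¹

At equilibrium, K_c = [B]²·[M₂Z₃]² / ([M]·[X]²·[Z₂]) = 2450.
(0.00697)²·(3.28)² / ((0.0659)·(0.00222)²·([Z₂])) = 2450
[Z₂] = 0.657 mol L⁻¹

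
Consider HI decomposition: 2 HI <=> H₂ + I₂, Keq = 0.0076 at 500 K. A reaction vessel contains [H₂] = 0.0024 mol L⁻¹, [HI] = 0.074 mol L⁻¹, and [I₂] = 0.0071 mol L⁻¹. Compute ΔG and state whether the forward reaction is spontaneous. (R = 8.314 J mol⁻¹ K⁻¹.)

ΔG = -3.71 kJ/mol; the forward reaction is spontaneous

Q = [H₂]·[I₂] / [HI]² = (0.0024)·(0.0071) / (0.074)² = 0.00311
ΔG = RT ln(Q/Keq) = (8.314 J mol⁻¹ K⁻¹)(500 K) × ln(0.00311/0.0076)
   = (4.157 kJ/mol)(-0.8935) = -3.71 kJ/mol
ΔG < 0, so the forward reaction is spontaneous (proceeds forward).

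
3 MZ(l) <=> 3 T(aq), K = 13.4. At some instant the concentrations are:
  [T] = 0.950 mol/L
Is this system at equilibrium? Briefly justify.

(MZ is a pure liquid — omitted from Q.)
Q = [T]³ = (0.950)³ = 0.857
Q = 0.857 < K = 13.4: net forward reaction.

no; Q < K, reaction proceeds forward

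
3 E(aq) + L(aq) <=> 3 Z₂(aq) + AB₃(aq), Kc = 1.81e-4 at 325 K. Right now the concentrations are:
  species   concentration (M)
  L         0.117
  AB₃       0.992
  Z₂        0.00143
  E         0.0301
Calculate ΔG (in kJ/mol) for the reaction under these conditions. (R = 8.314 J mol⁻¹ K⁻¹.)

ΔG = 4.36 kJ/mol

Qc = [Z₂]³·[AB₃] / ([E]³·[L]) = (0.00143)³·(0.992) / ((0.0301)³·(0.117)) = 9.09e-4
ΔG = RT ln(Qc/Kc) = (8.314 J mol⁻¹ K⁻¹)(325 K) × ln(9.09e-4/1.81e-4)
   = (2.702 kJ/mol)(1.614) = 4.36 kJ/mol
ΔG > 0, so the forward reaction is non-spontaneous (proceeds in reverse).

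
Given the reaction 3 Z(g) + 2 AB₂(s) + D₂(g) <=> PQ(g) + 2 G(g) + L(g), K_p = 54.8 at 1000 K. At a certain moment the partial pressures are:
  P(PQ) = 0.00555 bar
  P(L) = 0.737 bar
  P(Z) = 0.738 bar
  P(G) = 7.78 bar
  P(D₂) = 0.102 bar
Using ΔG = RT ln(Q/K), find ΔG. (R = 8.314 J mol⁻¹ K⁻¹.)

(AB₂ is a pure solid — omitted from Q_p.)
Q_p = P(PQ)·P(G)²·P(L) / (P(Z)³·P(D₂)) = (0.00555)·(7.78)²·(0.737) / ((0.738)³·(0.102)) = 6.04
ΔG = RT ln(Q_p/K_p) = (8.314 J mol⁻¹ K⁻¹)(1000 K) × ln(6.04/54.8)
   = (8.314 kJ/mol)(-2.205) = -18.3 kJ/mol
ΔG < 0, so the forward reaction is spontaneous (proceeds forward).

ΔG = -18.3 kJ/mol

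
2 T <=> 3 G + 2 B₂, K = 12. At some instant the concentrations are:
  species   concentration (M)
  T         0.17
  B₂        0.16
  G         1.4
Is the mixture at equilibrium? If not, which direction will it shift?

Q = [G]³·[B₂]² / [T]² = (1.4)³·(0.16)² / (0.17)² = 2.4
Q = 2.4 < K = 12: net forward reaction.

no; Q < K, reaction proceeds forward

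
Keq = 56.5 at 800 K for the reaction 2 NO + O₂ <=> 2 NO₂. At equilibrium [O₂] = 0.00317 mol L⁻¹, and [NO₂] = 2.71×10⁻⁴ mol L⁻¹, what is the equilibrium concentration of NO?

[NO] = 6.40×10⁻⁴ mol L⁻¹

At equilibrium, Keq = [NO₂]² / ([NO]²·[O₂]) = 56.5.
(2.71×10⁻⁴)² / (([NO])²·(0.00317)) = 56.5
[NO]² = 4.10×10⁻⁷ ⇒ [NO] = 6.40×10⁻⁴ mol L⁻¹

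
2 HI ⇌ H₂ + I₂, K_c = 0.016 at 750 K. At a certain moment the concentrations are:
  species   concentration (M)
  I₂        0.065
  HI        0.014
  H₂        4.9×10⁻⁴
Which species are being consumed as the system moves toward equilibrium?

H₂, I₂ (products)

Q_c = [H₂]·[I₂] / [HI]² = (4.9×10⁻⁴)·(0.065) / (0.014)² = 0.16
Q_c = 0.16 > K_c = 0.016: net reverse reaction.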